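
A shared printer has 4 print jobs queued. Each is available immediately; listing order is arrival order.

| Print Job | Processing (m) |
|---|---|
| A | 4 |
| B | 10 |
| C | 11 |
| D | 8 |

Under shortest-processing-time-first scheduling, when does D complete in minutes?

12

SPT (increasing processing time): A D B C.
A: 0→4
D: 4→12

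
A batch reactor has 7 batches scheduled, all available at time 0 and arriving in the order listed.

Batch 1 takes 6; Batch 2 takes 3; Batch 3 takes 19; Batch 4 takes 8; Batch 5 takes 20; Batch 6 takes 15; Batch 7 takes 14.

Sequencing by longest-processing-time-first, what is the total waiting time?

339

LPT (decreasing processing time): Batch 5 Batch 3 Batch 6 Batch 7 Batch 4 Batch 1 Batch 2.
Batch 5: waits 0, runs 0→20
Batch 3: waits 20, runs 20→39
Batch 6: waits 39, runs 39→54
Batch 7: waits 54, runs 54→68
Batch 4: waits 68, runs 68→76
Batch 1: waits 76, runs 76→82
Batch 2: waits 82, runs 82→85
Sum = 0+20+39+54+68+76+82 = 339.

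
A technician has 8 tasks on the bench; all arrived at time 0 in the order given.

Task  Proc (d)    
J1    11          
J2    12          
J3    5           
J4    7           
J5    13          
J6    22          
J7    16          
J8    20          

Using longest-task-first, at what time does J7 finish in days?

58

LPT (decreasing processing time): J6 J8 J7 J5 J2 J1 J4 J3.
J6: 0→22
J8: 22→42
J7: 42→58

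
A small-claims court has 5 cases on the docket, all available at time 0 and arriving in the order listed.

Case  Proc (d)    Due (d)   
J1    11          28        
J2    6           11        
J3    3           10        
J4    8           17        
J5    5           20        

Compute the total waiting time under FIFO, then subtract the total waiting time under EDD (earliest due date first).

25

FIFO (arrival order): J1 J2 J3 J4 J5.
J1: waits 0, runs 0→11
J2: waits 11, runs 11→17
J3: waits 17, runs 17→20
J4: waits 20, runs 20→28
J5: waits 28, runs 28→33
Sum = 0+11+17+20+28 = 76.
EDD (increasing due date): J3 J2 J4 J5 J1.
J3: waits 0, runs 0→3
J2: waits 3, runs 3→9
J4: waits 9, runs 9→17
J5: waits 17, runs 17→22
J1: waits 22, runs 22→33
Sum = 0+3+9+17+22 = 51.
Difference = 76 − 51 = 25.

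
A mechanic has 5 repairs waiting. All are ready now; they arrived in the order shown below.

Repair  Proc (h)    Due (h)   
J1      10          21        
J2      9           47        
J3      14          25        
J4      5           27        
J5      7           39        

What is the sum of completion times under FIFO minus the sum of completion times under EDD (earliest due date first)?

1

FIFO (arrival order): J1 J2 J3 J4 J5.
J1: 0→10
J2: 10→19
J3: 19→33
J4: 33→38
J5: 38→45
Sum = 10+19+33+38+45 = 145.
EDD (increasing due date): J1 J3 J4 J5 J2.
J1: 0→10
J3: 10→24
J4: 24→29
J5: 29→36
J2: 36→45
Sum = 10+24+29+36+45 = 144.
Difference = 145 − 144 = 1.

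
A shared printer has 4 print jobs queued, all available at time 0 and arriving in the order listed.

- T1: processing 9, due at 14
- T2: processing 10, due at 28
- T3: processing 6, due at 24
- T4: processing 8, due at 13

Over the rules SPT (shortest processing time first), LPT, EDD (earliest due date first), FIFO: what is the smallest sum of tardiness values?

SPT (increasing processing time): T3 T4 T1 T2.
T3: 0→6, due 24, tardiness 0
T4: 6→14, due 13, tardiness 1
T1: 14→23, due 14, tardiness 9
T2: 23→33, due 28, tardiness 5
Sum = 0+1+9+5 = 15.
LPT (decreasing processing time): T2 T1 T4 T3.
T2: 0→10, due 28, tardiness 0
T1: 10→19, due 14, tardiness 5
T4: 19→27, due 13, tardiness 14
T3: 27→33, due 24, tardiness 9
Sum = 0+5+14+9 = 28.
EDD (increasing due date): T4 T1 T3 T2.
T4: 0→8, due 13, tardiness 0
T1: 8→17, due 14, tardiness 3
T3: 17→23, due 24, tardiness 0
T2: 23→33, due 28, tardiness 5
Sum = 0+3+0+5 = 8.
FIFO (arrival order): T1 T2 T3 T4.
T1: 0→9, due 14, tardiness 0
T2: 9→19, due 28, tardiness 0
T3: 19→25, due 24, tardiness 1
T4: 25→33, due 13, tardiness 20
Sum = 0+0+1+20 = 21.
SPT 15, LPT 28, EDD 8, FIFO 21 → minimum 8.

8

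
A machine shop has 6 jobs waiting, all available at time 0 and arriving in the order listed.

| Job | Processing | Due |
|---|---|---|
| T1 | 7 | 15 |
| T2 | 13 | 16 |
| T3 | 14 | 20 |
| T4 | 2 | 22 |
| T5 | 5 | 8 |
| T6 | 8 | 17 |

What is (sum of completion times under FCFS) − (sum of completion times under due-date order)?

16

FIFO (arrival order): T1 T2 T3 T4 T5 T6.
T1: 0→7
T2: 7→20
T3: 20→34
T4: 34→36
T5: 36→41
T6: 41→49
Sum = 7+20+34+36+41+49 = 187.
EDD (increasing due date): T5 T1 T2 T6 T3 T4.
T5: 0→5
T1: 5→12
T2: 12→25
T6: 25→33
T3: 33→47
T4: 47→49
Sum = 5+12+25+33+47+49 = 171.
Difference = 187 − 171 = 16.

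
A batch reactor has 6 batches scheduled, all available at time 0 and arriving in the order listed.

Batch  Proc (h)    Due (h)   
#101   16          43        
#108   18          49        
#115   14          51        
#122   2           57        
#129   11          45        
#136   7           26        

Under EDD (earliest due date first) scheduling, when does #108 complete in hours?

EDD (increasing due date): #136 #101 #129 #108 #115 #122.
#136: 0→7
#101: 7→23
#129: 23→34
#108: 34→52

52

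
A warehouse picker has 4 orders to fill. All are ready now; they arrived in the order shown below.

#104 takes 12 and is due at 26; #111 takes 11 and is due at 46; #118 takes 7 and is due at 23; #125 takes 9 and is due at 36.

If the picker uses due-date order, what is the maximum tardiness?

EDD (increasing due date): #118 #104 #125 #111.
#118: 0→7, due 23, tardiness 0
#104: 7→19, due 26, tardiness 0
#125: 19→28, due 36, tardiness 0
#111: 28→39, due 46, tardiness 0
Maximum = 0.

0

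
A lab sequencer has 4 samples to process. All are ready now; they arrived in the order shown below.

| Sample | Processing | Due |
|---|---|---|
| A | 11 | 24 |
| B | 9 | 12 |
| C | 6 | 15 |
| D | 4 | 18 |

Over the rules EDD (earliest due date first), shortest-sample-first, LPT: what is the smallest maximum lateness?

6

EDD (increasing due date): B C D A.
B: 0→9, due 12, lateness -3
C: 9→15, due 15, lateness 0
D: 15→19, due 18, lateness 1
A: 19→30, due 24, lateness 6
Maximum = 6.
SPT (increasing processing time): D C B A.
D: 0→4, due 18, lateness -14
C: 4→10, due 15, lateness -5
B: 10→19, due 12, lateness 7
A: 19→30, due 24, lateness 6
Maximum = 7.
LPT (decreasing processing time): A B C D.
A: 0→11, due 24, lateness -13
B: 11→20, due 12, lateness 8
C: 20→26, due 15, lateness 11
D: 26→30, due 18, lateness 12
Maximum = 12.
EDD 6, SPT 7, LPT 12 → minimum 6.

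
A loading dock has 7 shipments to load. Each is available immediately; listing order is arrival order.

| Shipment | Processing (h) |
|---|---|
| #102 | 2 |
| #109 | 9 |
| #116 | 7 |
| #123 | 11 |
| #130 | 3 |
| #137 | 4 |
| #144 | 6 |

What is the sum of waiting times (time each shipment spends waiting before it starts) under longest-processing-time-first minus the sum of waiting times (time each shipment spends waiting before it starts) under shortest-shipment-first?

LPT (decreasing processing time): #123 #109 #116 #144 #137 #130 #102.
#123: waits 0, runs 0→11
#109: waits 11, runs 11→20
#116: waits 20, runs 20→27
#144: waits 27, runs 27→33
#137: waits 33, runs 33→37
#130: waits 37, runs 37→40
#102: waits 40, runs 40→42
Sum = 0+11+20+27+33+37+40 = 168.
SPT (increasing processing time): #102 #130 #137 #144 #116 #109 #123.
#102: waits 0, runs 0→2
#130: waits 2, runs 2→5
#137: waits 5, runs 5→9
#144: waits 9, runs 9→15
#116: waits 15, runs 15→22
#109: waits 22, runs 22→31
#123: waits 31, runs 31→42
Sum = 0+2+5+9+15+22+31 = 84.
Difference = 168 − 84 = 84.

84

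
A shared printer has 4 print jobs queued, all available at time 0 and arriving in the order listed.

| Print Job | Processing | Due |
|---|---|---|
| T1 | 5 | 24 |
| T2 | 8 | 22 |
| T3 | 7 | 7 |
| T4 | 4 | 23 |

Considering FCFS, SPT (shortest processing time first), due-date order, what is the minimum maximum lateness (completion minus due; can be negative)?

0

FIFO (arrival order): T1 T2 T3 T4.
T1: 0→5, due 24, lateness -19
T2: 5→13, due 22, lateness -9
T3: 13→20, due 7, lateness 13
T4: 20→24, due 23, lateness 1
Maximum = 13.
SPT (increasing processing time): T4 T1 T3 T2.
T4: 0→4, due 23, lateness -19
T1: 4→9, due 24, lateness -15
T3: 9→16, due 7, lateness 9
T2: 16→24, due 22, lateness 2
Maximum = 9.
EDD (increasing due date): T3 T2 T4 T1.
T3: 0→7, due 7, lateness 0
T2: 7→15, due 22, lateness -7
T4: 15→19, due 23, lateness -4
T1: 19→24, due 24, lateness 0
Maximum = 0.
FIFO 13, SPT 9, EDD 0 → minimum 0.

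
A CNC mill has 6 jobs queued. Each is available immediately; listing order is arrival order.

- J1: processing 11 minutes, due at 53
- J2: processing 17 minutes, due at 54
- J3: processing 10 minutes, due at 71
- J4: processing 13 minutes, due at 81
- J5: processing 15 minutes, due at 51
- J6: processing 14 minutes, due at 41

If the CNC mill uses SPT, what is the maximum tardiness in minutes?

SPT (increasing processing time): J3 J1 J4 J6 J5 J2.
J3: 0→10, due 71, tardiness 0
J1: 10→21, due 53, tardiness 0
J4: 21→34, due 81, tardiness 0
J6: 34→48, due 41, tardiness 7
J5: 48→63, due 51, tardiness 12
J2: 63→80, due 54, tardiness 26
Maximum = 26.

26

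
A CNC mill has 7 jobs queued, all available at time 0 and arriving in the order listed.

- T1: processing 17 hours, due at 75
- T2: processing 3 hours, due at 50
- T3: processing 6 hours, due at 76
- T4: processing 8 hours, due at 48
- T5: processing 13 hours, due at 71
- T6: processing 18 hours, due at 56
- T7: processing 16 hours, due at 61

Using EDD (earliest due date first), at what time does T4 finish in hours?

EDD (increasing due date): T4 T2 T6 T7 T5 T1 T3.
T4: 0→8

8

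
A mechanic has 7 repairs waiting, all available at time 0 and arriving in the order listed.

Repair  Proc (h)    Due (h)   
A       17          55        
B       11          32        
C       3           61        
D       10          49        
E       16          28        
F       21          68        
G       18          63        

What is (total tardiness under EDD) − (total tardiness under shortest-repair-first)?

-14

EDD (increasing due date): E B D A C G F.
E: 0→16, due 28, tardiness 0
B: 16→27, due 32, tardiness 0
D: 27→37, due 49, tardiness 0
A: 37→54, due 55, tardiness 0
C: 54→57, due 61, tardiness 0
G: 57→75, due 63, tardiness 12
F: 75→96, due 68, tardiness 28
Sum = 0+0+0+0+0+12+28 = 40.
SPT (increasing processing time): C D B E A G F.
C: 0→3, due 61, tardiness 0
D: 3→13, due 49, tardiness 0
B: 13→24, due 32, tardiness 0
E: 24→40, due 28, tardiness 12
A: 40→57, due 55, tardiness 2
G: 57→75, due 63, tardiness 12
F: 75→96, due 68, tardiness 28
Sum = 0+0+0+12+2+12+28 = 54.
Difference = 40 − 54 = -14.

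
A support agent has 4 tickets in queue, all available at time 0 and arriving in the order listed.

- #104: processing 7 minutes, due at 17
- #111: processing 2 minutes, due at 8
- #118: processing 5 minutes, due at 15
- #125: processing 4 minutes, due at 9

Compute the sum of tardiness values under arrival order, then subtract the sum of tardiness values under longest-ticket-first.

FIFO (arrival order): #104 #111 #118 #125.
#104: 0→7, due 17, tardiness 0
#111: 7→9, due 8, tardiness 1
#118: 9→14, due 15, tardiness 0
#125: 14→18, due 9, tardiness 9
Sum = 0+1+0+9 = 10.
LPT (decreasing processing time): #104 #118 #125 #111.
#104: 0→7, due 17, tardiness 0
#118: 7→12, due 15, tardiness 0
#125: 12→16, due 9, tardiness 7
#111: 16→18, due 8, tardiness 10
Sum = 0+0+7+10 = 17.
Difference = 10 − 17 = -7.

-7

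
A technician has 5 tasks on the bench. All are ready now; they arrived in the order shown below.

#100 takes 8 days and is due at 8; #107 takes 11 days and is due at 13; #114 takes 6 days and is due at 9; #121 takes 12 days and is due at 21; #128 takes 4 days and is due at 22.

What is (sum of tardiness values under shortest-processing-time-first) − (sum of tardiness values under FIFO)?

SPT (increasing processing time): #128 #114 #100 #107 #121.
#128: 0→4, due 22, tardiness 0
#114: 4→10, due 9, tardiness 1
#100: 10→18, due 8, tardiness 10
#107: 18→29, due 13, tardiness 16
#121: 29→41, due 21, tardiness 20
Sum = 0+1+10+16+20 = 47.
FIFO (arrival order): #100 #107 #114 #121 #128.
#100: 0→8, due 8, tardiness 0
#107: 8→19, due 13, tardiness 6
#114: 19→25, due 9, tardiness 16
#121: 25→37, due 21, tardiness 16
#128: 37→41, due 22, tardiness 19
Sum = 0+6+16+16+19 = 57.
Difference = 47 − 57 = -10.

-10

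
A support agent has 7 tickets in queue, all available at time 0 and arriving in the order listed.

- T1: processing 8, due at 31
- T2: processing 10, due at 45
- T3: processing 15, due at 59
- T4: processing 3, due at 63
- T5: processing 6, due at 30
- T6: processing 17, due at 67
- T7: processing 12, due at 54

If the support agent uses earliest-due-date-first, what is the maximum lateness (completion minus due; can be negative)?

4

EDD (increasing due date): T5 T1 T2 T7 T3 T4 T6.
T5: 0→6, due 30, lateness -24
T1: 6→14, due 31, lateness -17
T2: 14→24, due 45, lateness -21
T7: 24→36, due 54, lateness -18
T3: 36→51, due 59, lateness -8
T4: 51→54, due 63, lateness -9
T6: 54→71, due 67, lateness 4
Maximum = 4.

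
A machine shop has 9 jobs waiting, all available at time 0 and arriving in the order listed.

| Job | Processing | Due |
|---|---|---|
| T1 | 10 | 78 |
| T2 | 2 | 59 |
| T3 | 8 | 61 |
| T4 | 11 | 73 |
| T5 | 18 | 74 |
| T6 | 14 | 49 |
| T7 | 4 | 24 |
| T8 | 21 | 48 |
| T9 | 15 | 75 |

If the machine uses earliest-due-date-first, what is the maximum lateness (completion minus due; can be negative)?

25

EDD (increasing due date): T7 T8 T6 T2 T3 T4 T5 T9 T1.
T7: 0→4, due 24, lateness -20
T8: 4→25, due 48, lateness -23
T6: 25→39, due 49, lateness -10
T2: 39→41, due 59, lateness -18
T3: 41→49, due 61, lateness -12
T4: 49→60, due 73, lateness -13
T5: 60→78, due 74, lateness 4
T9: 78→93, due 75, lateness 18
T1: 93→103, due 78, lateness 25
Maximum = 25.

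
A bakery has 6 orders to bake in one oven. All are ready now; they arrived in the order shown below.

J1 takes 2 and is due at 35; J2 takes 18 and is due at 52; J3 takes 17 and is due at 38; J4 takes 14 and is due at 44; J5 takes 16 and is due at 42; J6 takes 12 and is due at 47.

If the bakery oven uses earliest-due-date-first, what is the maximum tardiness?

27

EDD (increasing due date): J1 J3 J5 J4 J6 J2.
J1: 0→2, due 35, tardiness 0
J3: 2→19, due 38, tardiness 0
J5: 19→35, due 42, tardiness 0
J4: 35→49, due 44, tardiness 5
J6: 49→61, due 47, tardiness 14
J2: 61→79, due 52, tardiness 27
Maximum = 27.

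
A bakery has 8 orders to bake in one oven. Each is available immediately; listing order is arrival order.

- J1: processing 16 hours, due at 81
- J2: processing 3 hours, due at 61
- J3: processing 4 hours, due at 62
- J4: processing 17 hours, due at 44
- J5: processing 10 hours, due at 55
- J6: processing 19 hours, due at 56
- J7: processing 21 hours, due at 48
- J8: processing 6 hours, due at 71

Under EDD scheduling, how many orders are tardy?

5

EDD (increasing due date): J4 J7 J5 J6 J2 J3 J8 J1.
J4: 0→17, due 44, tardiness 0
J7: 17→38, due 48, tardiness 0
J5: 38→48, due 55, tardiness 0
J6: 48→67, due 56, tardiness 11
J2: 67→70, due 61, tardiness 9
J3: 70→74, due 62, tardiness 12
J8: 74→80, due 71, tardiness 9
J1: 80→96, due 81, tardiness 15
Late orders: 5.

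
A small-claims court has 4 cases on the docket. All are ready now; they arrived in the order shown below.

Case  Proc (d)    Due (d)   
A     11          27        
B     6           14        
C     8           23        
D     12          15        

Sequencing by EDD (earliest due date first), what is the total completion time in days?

87

EDD (increasing due date): B D C A.
B: 0→6
D: 6→18
C: 18→26
A: 26→37
Sum = 6+18+26+37 = 87.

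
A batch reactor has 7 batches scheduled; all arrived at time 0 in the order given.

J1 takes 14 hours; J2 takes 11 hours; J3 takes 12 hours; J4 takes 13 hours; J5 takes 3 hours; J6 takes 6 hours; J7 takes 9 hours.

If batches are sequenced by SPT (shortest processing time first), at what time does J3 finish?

SPT (increasing processing time): J5 J6 J7 J2 J3 J4 J1.
J5: 0→3
J6: 3→9
J7: 9→18
J2: 18→29
J3: 29→41

41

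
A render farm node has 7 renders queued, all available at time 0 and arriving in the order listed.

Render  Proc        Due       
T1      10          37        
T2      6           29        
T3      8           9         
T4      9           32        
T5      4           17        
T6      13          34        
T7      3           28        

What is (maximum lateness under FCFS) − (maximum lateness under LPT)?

-8

FIFO (arrival order): T1 T2 T3 T4 T5 T6 T7.
T1: 0→10, due 37, lateness -27
T2: 10→16, due 29, lateness -13
T3: 16→24, due 9, lateness 15
T4: 24→33, due 32, lateness 1
T5: 33→37, due 17, lateness 20
T6: 37→50, due 34, lateness 16
T7: 50→53, due 28, lateness 25
Maximum = 25.
LPT (decreasing processing time): T6 T1 T4 T3 T2 T5 T7.
T6: 0→13, due 34, lateness -21
T1: 13→23, due 37, lateness -14
T4: 23→32, due 32, lateness 0
T3: 32→40, due 9, lateness 31
T2: 40→46, due 29, lateness 17
T5: 46→50, due 17, lateness 33
T7: 50→53, due 28, lateness 25
Maximum = 33.
Difference = 25 − 33 = -8.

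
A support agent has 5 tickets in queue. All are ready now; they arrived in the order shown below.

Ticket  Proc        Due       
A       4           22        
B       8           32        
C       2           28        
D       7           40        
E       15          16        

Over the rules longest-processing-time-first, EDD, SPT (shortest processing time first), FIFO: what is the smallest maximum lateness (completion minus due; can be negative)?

-1

LPT (decreasing processing time): E B D A C.
E: 0→15, due 16, lateness -1
B: 15→23, due 32, lateness -9
D: 23→30, due 40, lateness -10
A: 30→34, due 22, lateness 12
C: 34→36, due 28, lateness 8
Maximum = 12.
EDD (increasing due date): E A C B D.
E: 0→15, due 16, lateness -1
A: 15→19, due 22, lateness -3
C: 19→21, due 28, lateness -7
B: 21→29, due 32, lateness -3
D: 29→36, due 40, lateness -4
Maximum = -1.
SPT (increasing processing time): C A D B E.
C: 0→2, due 28, lateness -26
A: 2→6, due 22, lateness -16
D: 6→13, due 40, lateness -27
B: 13→21, due 32, lateness -11
E: 21→36, due 16, lateness 20
Maximum = 20.
FIFO (arrival order): A B C D E.
A: 0→4, due 22, lateness -18
B: 4→12, due 32, lateness -20
C: 12→14, due 28, lateness -14
D: 14→21, due 40, lateness -19
E: 21→36, due 16, lateness 20
Maximum = 20.
LPT 12, EDD -1, SPT 20, FIFO 20 → minimum -1.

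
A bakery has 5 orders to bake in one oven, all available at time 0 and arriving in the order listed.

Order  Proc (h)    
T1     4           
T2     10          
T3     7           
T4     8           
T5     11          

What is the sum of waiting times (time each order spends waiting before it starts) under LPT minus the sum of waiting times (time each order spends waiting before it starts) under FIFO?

29

LPT (decreasing processing time): T5 T2 T4 T3 T1.
T5: waits 0, runs 0→11
T2: waits 11, runs 11→21
T4: waits 21, runs 21→29
T3: waits 29, runs 29→36
T1: waits 36, runs 36→40
Sum = 0+11+21+29+36 = 97.
FIFO (arrival order): T1 T2 T3 T4 T5.
T1: waits 0, runs 0→4
T2: waits 4, runs 4→14
T3: waits 14, runs 14→21
T4: waits 21, runs 21→29
T5: waits 29, runs 29→40
Sum = 0+4+14+21+29 = 68.
Difference = 97 − 68 = 29.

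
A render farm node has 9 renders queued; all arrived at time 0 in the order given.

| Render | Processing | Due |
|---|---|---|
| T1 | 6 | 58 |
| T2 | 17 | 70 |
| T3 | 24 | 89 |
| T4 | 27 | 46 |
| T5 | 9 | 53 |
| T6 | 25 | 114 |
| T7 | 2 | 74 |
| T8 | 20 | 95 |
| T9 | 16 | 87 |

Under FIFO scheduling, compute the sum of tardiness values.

FIFO (arrival order): T1 T2 T3 T4 T5 T6 T7 T8 T9.
T1: 0→6, due 58, tardiness 0
T2: 6→23, due 70, tardiness 0
T3: 23→47, due 89, tardiness 0
T4: 47→74, due 46, tardiness 28
T5: 74→83, due 53, tardiness 30
T6: 83→108, due 114, tardiness 0
T7: 108→110, due 74, tardiness 36
T8: 110→130, due 95, tardiness 35
T9: 130→146, due 87, tardiness 59
Sum = 0+0+0+28+30+0+36+35+59 = 188.

188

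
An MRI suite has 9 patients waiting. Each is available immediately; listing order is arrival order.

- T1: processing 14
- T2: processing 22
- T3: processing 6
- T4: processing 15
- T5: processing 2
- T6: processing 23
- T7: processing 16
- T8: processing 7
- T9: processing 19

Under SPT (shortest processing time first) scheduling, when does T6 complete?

SPT (increasing processing time): T5 T3 T8 T1 T4 T7 T9 T2 T6.
T5: 0→2
T3: 2→8
T8: 8→15
T1: 15→29
T4: 29→44
T7: 44→60
T9: 60→79
T2: 79→101
T6: 101→124

124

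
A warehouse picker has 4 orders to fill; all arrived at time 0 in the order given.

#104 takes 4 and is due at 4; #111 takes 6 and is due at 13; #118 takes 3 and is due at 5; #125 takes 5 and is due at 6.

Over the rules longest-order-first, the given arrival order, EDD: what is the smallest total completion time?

LPT (decreasing processing time): #111 #125 #104 #118.
#111: 0→6
#125: 6→11
#104: 11→15
#118: 15→18
Sum = 6+11+15+18 = 50.
FIFO (arrival order): #104 #111 #118 #125.
#104: 0→4
#111: 4→10
#118: 10→13
#125: 13→18
Sum = 4+10+13+18 = 45.
EDD (increasing due date): #104 #118 #125 #111.
#104: 0→4
#118: 4→7
#125: 7→12
#111: 12→18
Sum = 4+7+12+18 = 41.
LPT 50, FIFO 45, EDD 41 → minimum 41.

41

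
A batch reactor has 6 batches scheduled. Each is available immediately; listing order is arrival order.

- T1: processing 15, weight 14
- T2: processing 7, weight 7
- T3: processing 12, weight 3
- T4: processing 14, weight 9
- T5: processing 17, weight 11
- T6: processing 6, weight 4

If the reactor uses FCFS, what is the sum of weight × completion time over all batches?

FIFO (arrival order): T1 T2 T3 T4 T5 T6.
T1: finishes 15, weight 14, w·C = 210
T2: finishes 22, weight 7, w·C = 154
T3: finishes 34, weight 3, w·C = 102
T4: finishes 48, weight 9, w·C = 432
T5: finishes 65, weight 11, w·C = 715
T6: finishes 71, weight 4, w·C = 284
Sum = 210+154+102+432+715+284 = 1897.

1897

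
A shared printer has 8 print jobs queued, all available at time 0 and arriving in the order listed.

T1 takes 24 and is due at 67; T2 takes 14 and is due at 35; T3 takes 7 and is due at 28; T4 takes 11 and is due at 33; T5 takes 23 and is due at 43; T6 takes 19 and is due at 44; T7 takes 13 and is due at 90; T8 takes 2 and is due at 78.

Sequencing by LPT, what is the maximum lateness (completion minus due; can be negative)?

LPT (decreasing processing time): T1 T5 T6 T2 T7 T4 T3 T8.
T1: 0→24, due 67, lateness -43
T5: 24→47, due 43, lateness 4
T6: 47→66, due 44, lateness 22
T2: 66→80, due 35, lateness 45
T7: 80→93, due 90, lateness 3
T4: 93→104, due 33, lateness 71
T3: 104→111, due 28, lateness 83
T8: 111→113, due 78, lateness 35
Maximum = 83.

83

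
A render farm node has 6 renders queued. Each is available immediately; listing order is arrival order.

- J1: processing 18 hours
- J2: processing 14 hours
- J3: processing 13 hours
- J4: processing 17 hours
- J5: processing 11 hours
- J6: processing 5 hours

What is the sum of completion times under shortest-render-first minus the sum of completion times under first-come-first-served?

SPT (increasing processing time): J6 J5 J3 J2 J4 J1.
J6: 0→5
J5: 5→16
J3: 16→29
J2: 29→43
J4: 43→60
J1: 60→78
Sum = 5+16+29+43+60+78 = 231.
FIFO (arrival order): J1 J2 J3 J4 J5 J6.
J1: 0→18
J2: 18→32
J3: 32→45
J4: 45→62
J5: 62→73
J6: 73→78
Sum = 18+32+45+62+73+78 = 308.
Difference = 231 − 308 = -77.

-77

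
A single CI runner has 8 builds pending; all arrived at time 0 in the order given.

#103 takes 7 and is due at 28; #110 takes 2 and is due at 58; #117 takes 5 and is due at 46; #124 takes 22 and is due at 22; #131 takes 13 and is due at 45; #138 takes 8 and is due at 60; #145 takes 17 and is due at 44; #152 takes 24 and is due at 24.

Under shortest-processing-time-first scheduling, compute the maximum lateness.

74

SPT (increasing processing time): #110 #117 #103 #138 #131 #145 #124 #152.
#110: 0→2, due 58, lateness -56
#117: 2→7, due 46, lateness -39
#103: 7→14, due 28, lateness -14
#138: 14→22, due 60, lateness -38
#131: 22→35, due 45, lateness -10
#145: 35→52, due 44, lateness 8
#124: 52→74, due 22, lateness 52
#152: 74→98, due 24, lateness 74
Maximum = 74.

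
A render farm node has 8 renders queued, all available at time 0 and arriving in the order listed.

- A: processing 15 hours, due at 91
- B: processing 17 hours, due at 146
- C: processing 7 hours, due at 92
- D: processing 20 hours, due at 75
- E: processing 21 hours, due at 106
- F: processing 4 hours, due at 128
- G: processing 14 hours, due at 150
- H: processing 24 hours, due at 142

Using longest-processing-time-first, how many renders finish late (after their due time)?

LPT (decreasing processing time): H E D B A G C F.
H: 0→24, due 142, tardiness 0
E: 24→45, due 106, tardiness 0
D: 45→65, due 75, tardiness 0
B: 65→82, due 146, tardiness 0
A: 82→97, due 91, tardiness 6
G: 97→111, due 150, tardiness 0
C: 111→118, due 92, tardiness 26
F: 118→122, due 128, tardiness 0
Late renders: 2.

2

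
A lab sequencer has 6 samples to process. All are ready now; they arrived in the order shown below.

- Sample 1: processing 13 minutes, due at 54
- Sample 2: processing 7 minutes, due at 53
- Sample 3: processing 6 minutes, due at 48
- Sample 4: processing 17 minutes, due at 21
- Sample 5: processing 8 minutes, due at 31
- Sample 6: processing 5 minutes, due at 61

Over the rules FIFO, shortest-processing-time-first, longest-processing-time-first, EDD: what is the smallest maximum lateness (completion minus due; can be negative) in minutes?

-3

FIFO (arrival order): Sample 1 Sample 2 Sample 3 Sample 4 Sample 5 Sample 6.
Sample 1: 0→13, due 54, lateness -41
Sample 2: 13→20, due 53, lateness -33
Sample 3: 20→26, due 48, lateness -22
Sample 4: 26→43, due 21, lateness 22
Sample 5: 43→51, due 31, lateness 20
Sample 6: 51→56, due 61, lateness -5
Maximum = 22.
SPT (increasing processing time): Sample 6 Sample 3 Sample 2 Sample 5 Sample 1 Sample 4.
Sample 6: 0→5, due 61, lateness -56
Sample 3: 5→11, due 48, lateness -37
Sample 2: 11→18, due 53, lateness -35
Sample 5: 18→26, due 31, lateness -5
Sample 1: 26→39, due 54, lateness -15
Sample 4: 39→56, due 21, lateness 35
Maximum = 35.
LPT (decreasing processing time): Sample 4 Sample 1 Sample 5 Sample 2 Sample 3 Sample 6.
Sample 4: 0→17, due 21, lateness -4
Sample 1: 17→30, due 54, lateness -24
Sample 5: 30→38, due 31, lateness 7
Sample 2: 38→45, due 53, lateness -8
Sample 3: 45→51, due 48, lateness 3
Sample 6: 51→56, due 61, lateness -5
Maximum = 7.
EDD (increasing due date): Sample 4 Sample 5 Sample 3 Sample 2 Sample 1 Sample 6.
Sample 4: 0→17, due 21, lateness -4
Sample 5: 17→25, due 31, lateness -6
Sample 3: 25→31, due 48, lateness -17
Sample 2: 31→38, due 53, lateness -15
Sample 1: 38→51, due 54, lateness -3
Sample 6: 51→56, due 61, lateness -5
Maximum = -3.
FIFO 22, SPT 35, LPT 7, EDD -3 → minimum -3.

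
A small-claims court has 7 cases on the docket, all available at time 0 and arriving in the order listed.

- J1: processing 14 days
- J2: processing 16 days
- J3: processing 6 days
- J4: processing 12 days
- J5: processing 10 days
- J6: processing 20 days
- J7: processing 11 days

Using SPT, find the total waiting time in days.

210

SPT (increasing processing time): J3 J5 J7 J4 J1 J2 J6.
J3: waits 0, runs 0→6
J5: waits 6, runs 6→16
J7: waits 16, runs 16→27
J4: waits 27, runs 27→39
J1: waits 39, runs 39→53
J2: waits 53, runs 53→69
J6: waits 69, runs 69→89
Sum = 0+6+16+27+39+53+69 = 210.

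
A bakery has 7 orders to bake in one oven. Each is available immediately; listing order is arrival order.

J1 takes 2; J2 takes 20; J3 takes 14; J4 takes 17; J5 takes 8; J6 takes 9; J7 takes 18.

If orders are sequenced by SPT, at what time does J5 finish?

SPT (increasing processing time): J1 J5 J6 J3 J4 J7 J2.
J1: 0→2
J5: 2→10

10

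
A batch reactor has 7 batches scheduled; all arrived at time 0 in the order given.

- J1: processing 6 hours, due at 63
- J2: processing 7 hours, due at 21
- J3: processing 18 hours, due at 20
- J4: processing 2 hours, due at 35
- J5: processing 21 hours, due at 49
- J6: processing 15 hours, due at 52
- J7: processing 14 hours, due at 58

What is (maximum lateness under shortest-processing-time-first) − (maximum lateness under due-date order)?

22

SPT (increasing processing time): J4 J1 J2 J7 J6 J3 J5.
J4: 0→2, due 35, lateness -33
J1: 2→8, due 63, lateness -55
J2: 8→15, due 21, lateness -6
J7: 15→29, due 58, lateness -29
J6: 29→44, due 52, lateness -8
J3: 44→62, due 20, lateness 42
J5: 62→83, due 49, lateness 34
Maximum = 42.
EDD (increasing due date): J3 J2 J4 J5 J6 J7 J1.
J3: 0→18, due 20, lateness -2
J2: 18→25, due 21, lateness 4
J4: 25→27, due 35, lateness -8
J5: 27→48, due 49, lateness -1
J6: 48→63, due 52, lateness 11
J7: 63→77, due 58, lateness 19
J1: 77→83, due 63, lateness 20
Maximum = 20.
Difference = 42 − 20 = 22.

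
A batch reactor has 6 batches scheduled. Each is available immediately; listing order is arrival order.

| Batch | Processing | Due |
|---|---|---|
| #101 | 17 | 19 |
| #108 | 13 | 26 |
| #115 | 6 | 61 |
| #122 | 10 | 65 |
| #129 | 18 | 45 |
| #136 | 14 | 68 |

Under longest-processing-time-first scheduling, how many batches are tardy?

LPT (decreasing processing time): #129 #101 #136 #108 #122 #115.
#129: 0→18, due 45, tardiness 0
#101: 18→35, due 19, tardiness 16
#136: 35→49, due 68, tardiness 0
#108: 49→62, due 26, tardiness 36
#122: 62→72, due 65, tardiness 7
#115: 72→78, due 61, tardiness 17
Late batches: 4.

4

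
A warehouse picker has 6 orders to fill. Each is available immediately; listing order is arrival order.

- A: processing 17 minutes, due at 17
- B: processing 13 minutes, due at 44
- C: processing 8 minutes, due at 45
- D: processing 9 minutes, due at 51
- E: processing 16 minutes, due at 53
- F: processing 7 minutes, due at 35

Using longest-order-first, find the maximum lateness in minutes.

LPT (decreasing processing time): A E B D C F.
A: 0→17, due 17, lateness 0
E: 17→33, due 53, lateness -20
B: 33→46, due 44, lateness 2
D: 46→55, due 51, lateness 4
C: 55→63, due 45, lateness 18
F: 63→70, due 35, lateness 35
Maximum = 35.

35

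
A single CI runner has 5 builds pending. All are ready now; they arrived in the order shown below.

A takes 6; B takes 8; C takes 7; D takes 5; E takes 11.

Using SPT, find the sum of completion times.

97

SPT (increasing processing time): D A C B E.
D: 0→5
A: 5→11
C: 11→18
B: 18→26
E: 26→37
Sum = 5+11+18+26+37 = 97.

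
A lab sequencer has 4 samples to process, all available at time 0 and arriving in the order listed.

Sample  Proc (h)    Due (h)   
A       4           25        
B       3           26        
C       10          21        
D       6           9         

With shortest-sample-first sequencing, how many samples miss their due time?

2

SPT (increasing processing time): B A D C.
B: 0→3, due 26, tardiness 0
A: 3→7, due 25, tardiness 0
D: 7→13, due 9, tardiness 4
C: 13→23, due 21, tardiness 2
Late samples: 2.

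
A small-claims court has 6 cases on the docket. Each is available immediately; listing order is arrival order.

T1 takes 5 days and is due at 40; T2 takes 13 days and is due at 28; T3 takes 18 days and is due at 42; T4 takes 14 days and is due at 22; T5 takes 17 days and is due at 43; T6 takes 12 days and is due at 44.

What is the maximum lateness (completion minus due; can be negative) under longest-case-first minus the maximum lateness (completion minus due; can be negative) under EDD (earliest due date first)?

4

LPT (decreasing processing time): T3 T5 T4 T2 T6 T1.
T3: 0→18, due 42, lateness -24
T5: 18→35, due 43, lateness -8
T4: 35→49, due 22, lateness 27
T2: 49→62, due 28, lateness 34
T6: 62→74, due 44, lateness 30
T1: 74→79, due 40, lateness 39
Maximum = 39.
EDD (increasing due date): T4 T2 T1 T3 T5 T6.
T4: 0→14, due 22, lateness -8
T2: 14→27, due 28, lateness -1
T1: 27→32, due 40, lateness -8
T3: 32→50, due 42, lateness 8
T5: 50→67, due 43, lateness 24
T6: 67→79, due 44, lateness 35
Maximum = 35.
Difference = 39 − 35 = 4.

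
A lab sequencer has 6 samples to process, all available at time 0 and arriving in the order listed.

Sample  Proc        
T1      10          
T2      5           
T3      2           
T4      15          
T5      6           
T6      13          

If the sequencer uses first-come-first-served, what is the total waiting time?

112

FIFO (arrival order): T1 T2 T3 T4 T5 T6.
T1: waits 0, runs 0→10
T2: waits 10, runs 10→15
T3: waits 15, runs 15→17
T4: waits 17, runs 17→32
T5: waits 32, runs 32→38
T6: waits 38, runs 38→51
Sum = 0+10+15+17+32+38 = 112.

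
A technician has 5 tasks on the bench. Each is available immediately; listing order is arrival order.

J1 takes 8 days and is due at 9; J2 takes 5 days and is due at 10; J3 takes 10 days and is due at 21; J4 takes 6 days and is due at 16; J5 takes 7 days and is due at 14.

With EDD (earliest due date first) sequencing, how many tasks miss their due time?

EDD (increasing due date): J1 J2 J5 J4 J3.
J1: 0→8, due 9, tardiness 0
J2: 8→13, due 10, tardiness 3
J5: 13→20, due 14, tardiness 6
J4: 20→26, due 16, tardiness 10
J3: 26→36, due 21, tardiness 15
Late tasks: 4.

4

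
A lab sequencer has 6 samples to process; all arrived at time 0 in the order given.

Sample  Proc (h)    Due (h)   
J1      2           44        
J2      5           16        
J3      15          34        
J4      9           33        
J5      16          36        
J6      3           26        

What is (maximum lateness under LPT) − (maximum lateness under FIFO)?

5

LPT (decreasing processing time): J5 J3 J4 J2 J6 J1.
J5: 0→16, due 36, lateness -20
J3: 16→31, due 34, lateness -3
J4: 31→40, due 33, lateness 7
J2: 40→45, due 16, lateness 29
J6: 45→48, due 26, lateness 22
J1: 48→50, due 44, lateness 6
Maximum = 29.
FIFO (arrival order): J1 J2 J3 J4 J5 J6.
J1: 0→2, due 44, lateness -42
J2: 2→7, due 16, lateness -9
J3: 7→22, due 34, lateness -12
J4: 22→31, due 33, lateness -2
J5: 31→47, due 36, lateness 11
J6: 47→50, due 26, lateness 24
Maximum = 24.
Difference = 29 − 24 = 5.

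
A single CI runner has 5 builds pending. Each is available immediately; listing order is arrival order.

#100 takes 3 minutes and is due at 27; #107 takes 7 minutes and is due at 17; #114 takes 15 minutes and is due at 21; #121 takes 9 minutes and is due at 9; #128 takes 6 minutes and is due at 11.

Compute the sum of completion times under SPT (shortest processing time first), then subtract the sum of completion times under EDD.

SPT (increasing processing time): #100 #128 #107 #121 #114.
#100: 0→3
#128: 3→9
#107: 9→16
#121: 16→25
#114: 25→40
Sum = 3+9+16+25+40 = 93.
EDD (increasing due date): #121 #128 #107 #114 #100.
#121: 0→9
#128: 9→15
#107: 15→22
#114: 22→37
#100: 37→40
Sum = 9+15+22+37+40 = 123.
Difference = 93 − 123 = -30.

-30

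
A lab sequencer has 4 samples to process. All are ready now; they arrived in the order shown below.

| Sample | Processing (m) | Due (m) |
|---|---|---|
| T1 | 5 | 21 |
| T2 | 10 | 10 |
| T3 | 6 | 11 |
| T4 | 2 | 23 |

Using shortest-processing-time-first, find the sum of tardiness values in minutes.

SPT (increasing processing time): T4 T1 T3 T2.
T4: 0→2, due 23, tardiness 0
T1: 2→7, due 21, tardiness 0
T3: 7→13, due 11, tardiness 2
T2: 13→23, due 10, tardiness 13
Sum = 0+0+2+13 = 15.

15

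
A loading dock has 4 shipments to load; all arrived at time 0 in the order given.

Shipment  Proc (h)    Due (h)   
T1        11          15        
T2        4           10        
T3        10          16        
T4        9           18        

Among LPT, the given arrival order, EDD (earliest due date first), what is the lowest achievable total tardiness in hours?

LPT (decreasing processing time): T1 T3 T4 T2.
T1: 0→11, due 15, tardiness 0
T3: 11→21, due 16, tardiness 5
T4: 21→30, due 18, tardiness 12
T2: 30→34, due 10, tardiness 24
Sum = 0+5+12+24 = 41.
FIFO (arrival order): T1 T2 T3 T4.
T1: 0→11, due 15, tardiness 0
T2: 11→15, due 10, tardiness 5
T3: 15→25, due 16, tardiness 9
T4: 25→34, due 18, tardiness 16
Sum = 0+5+9+16 = 30.
EDD (increasing due date): T2 T1 T3 T4.
T2: 0→4, due 10, tardiness 0
T1: 4→15, due 15, tardiness 0
T3: 15→25, due 16, tardiness 9
T4: 25→34, due 18, tardiness 16
Sum = 0+0+9+16 = 25.
LPT 41, FIFO 30, EDD 25 → minimum 25.

25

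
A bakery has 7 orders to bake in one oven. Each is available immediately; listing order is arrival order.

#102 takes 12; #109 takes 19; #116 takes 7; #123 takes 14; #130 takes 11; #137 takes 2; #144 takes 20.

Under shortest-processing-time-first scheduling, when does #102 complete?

SPT (increasing processing time): #137 #116 #130 #102 #123 #109 #144.
#137: 0→2
#116: 2→9
#130: 9→20
#102: 20→32

32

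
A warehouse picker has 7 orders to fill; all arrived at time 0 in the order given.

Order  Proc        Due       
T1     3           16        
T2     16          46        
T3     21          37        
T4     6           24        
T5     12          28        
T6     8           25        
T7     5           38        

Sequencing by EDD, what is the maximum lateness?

EDD (increasing due date): T1 T4 T6 T5 T3 T7 T2.
T1: 0→3, due 16, lateness -13
T4: 3→9, due 24, lateness -15
T6: 9→17, due 25, lateness -8
T5: 17→29, due 28, lateness 1
T3: 29→50, due 37, lateness 13
T7: 50→55, due 38, lateness 17
T2: 55→71, due 46, lateness 25
Maximum = 25.

25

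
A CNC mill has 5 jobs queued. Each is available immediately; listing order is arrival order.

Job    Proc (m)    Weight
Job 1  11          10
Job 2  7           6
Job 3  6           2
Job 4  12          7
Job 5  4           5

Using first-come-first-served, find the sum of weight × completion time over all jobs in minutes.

718

FIFO (arrival order): Job 1 Job 2 Job 3 Job 4 Job 5.
Job 1: finishes 11, weight 10, w·C = 110
Job 2: finishes 18, weight 6, w·C = 108
Job 3: finishes 24, weight 2, w·C = 48
Job 4: finishes 36, weight 7, w·C = 252
Job 5: finishes 40, weight 5, w·C = 200
Sum = 110+108+48+252+200 = 718.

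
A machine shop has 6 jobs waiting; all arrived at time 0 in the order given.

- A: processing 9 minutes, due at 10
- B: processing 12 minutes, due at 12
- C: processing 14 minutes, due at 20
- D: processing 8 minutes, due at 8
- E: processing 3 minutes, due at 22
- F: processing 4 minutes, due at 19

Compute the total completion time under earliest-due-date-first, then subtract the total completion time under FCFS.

EDD (increasing due date): D A B F C E.
D: 0→8
A: 8→17
B: 17→29
F: 29→33
C: 33→47
E: 47→50
Sum = 8+17+29+33+47+50 = 184.
FIFO (arrival order): A B C D E F.
A: 0→9
B: 9→21
C: 21→35
D: 35→43
E: 43→46
F: 46→50
Sum = 9+21+35+43+46+50 = 204.
Difference = 184 − 204 = -20.

-20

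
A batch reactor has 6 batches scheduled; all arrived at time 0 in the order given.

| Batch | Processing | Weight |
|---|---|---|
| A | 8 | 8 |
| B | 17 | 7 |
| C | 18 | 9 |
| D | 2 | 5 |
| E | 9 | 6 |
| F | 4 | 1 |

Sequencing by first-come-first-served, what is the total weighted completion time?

1233

FIFO (arrival order): A B C D E F.
A: finishes 8, weight 8, w·C = 64
B: finishes 25, weight 7, w·C = 175
C: finishes 43, weight 9, w·C = 387
D: finishes 45, weight 5, w·C = 225
E: finishes 54, weight 6, w·C = 324
F: finishes 58, weight 1, w·C = 58
Sum = 64+175+387+225+324+58 = 1233.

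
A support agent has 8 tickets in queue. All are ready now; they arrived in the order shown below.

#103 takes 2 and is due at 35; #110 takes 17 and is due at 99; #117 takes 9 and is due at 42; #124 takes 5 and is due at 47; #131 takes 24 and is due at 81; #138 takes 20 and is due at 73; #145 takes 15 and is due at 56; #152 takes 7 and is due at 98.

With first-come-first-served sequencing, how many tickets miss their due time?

3

FIFO (arrival order): #103 #110 #117 #124 #131 #138 #145 #152.
#103: 0→2, due 35, tardiness 0
#110: 2→19, due 99, tardiness 0
#117: 19→28, due 42, tardiness 0
#124: 28→33, due 47, tardiness 0
#131: 33→57, due 81, tardiness 0
#138: 57→77, due 73, tardiness 4
#145: 77→92, due 56, tardiness 36
#152: 92→99, due 98, tardiness 1
Late tickets: 3.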